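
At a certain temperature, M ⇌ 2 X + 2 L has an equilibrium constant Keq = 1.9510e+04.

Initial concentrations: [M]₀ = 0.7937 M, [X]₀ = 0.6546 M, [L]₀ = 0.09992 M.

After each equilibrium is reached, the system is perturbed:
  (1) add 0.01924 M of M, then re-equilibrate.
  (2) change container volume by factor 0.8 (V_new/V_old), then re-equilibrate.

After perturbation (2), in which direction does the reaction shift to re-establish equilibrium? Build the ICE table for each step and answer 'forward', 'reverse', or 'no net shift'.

Q₀ = 0.00539 vs Keq = 1.9510e+04 ⇒ Q<K, forward
Step 1:
                  M         X         L
  init       0.7937    0.6546   0.09992
  Δ          -0.793     1.586     1.586
  eq      7.3129e-04     2.241     1.686
  solve Keq expr → x = 0.793; check Q = 1.9510e+04
Then add 0.01924 M of M.
Step 2:
                  M         X         L
  init      0.01997     2.241     1.686
  Δ        -0.01918   0.03836   0.03836
  eq      7.9136e-04     2.279     1.724
  solve Keq expr → x = 0.01918; check Q = 1.9510e+04
Then change container volume by factor 0.8 (V_new/V_old).
Step 3:
                  M         X         L
  init    9.8920e-04     2.849     2.155
  Δ       9.3694e-04 -0.001874 -0.001874
  eq       0.001926     2.847     2.153
  solve Keq expr → x = -9.3694e-04; check Q = 1.9510e+04

Direction: reverse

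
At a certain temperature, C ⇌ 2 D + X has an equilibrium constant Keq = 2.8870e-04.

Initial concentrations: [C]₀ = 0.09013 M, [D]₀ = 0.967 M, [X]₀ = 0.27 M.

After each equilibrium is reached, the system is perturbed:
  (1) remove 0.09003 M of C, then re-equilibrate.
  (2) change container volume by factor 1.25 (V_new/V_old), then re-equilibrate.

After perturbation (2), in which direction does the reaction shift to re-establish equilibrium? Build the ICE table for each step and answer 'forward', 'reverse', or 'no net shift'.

Q₀ = 2.801 vs Keq = 2.8870e-04 ⇒ Q>K, reverse
Step 1:
                   C          D          X
  Initial    0.09013      0.967       0.27
  Change      0.2694    -0.5389    -0.2694
  Equil       0.3596     0.4281 5.6633e-04
  solve Keq expr → x = -0.2694; check Q = 2.8870e-04
Then remove 0.09003 M of C.
Step 2:
                   C          D          X
  Initial     0.2695     0.4281 5.6633e-04
  Change  1.4102e-04 -2.8204e-04 -1.4102e-04
  Equil       0.2697     0.4279 4.2531e-04
  solve Keq expr → x = -1.4102e-04; check Q = 2.8870e-04
Then change container volume by factor 1.25 (V_new/V_old).
Step 3:
                   C          D          X
  Initial     0.2157     0.3423 3.4025e-04
  Change  -1.8974e-04 3.7949e-04 1.8974e-04
  Equil       0.2156     0.3427 5.2999e-04
  solve Keq expr → x = 1.8974e-04; check Q = 2.8870e-04

Direction: forward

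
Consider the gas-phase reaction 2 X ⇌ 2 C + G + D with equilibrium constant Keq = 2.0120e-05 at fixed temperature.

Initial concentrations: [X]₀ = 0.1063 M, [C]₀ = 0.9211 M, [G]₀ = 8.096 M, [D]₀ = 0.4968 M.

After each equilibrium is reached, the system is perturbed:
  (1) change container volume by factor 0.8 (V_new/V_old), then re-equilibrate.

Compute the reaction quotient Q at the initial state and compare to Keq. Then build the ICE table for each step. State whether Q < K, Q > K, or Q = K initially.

Q₀ = 302 vs Keq = 2.0120e-05 ⇒ Q>K, reverse
Step 1:
                  X         C         G         D
  Initial    0.1063    0.9211     8.096    0.4968
  Change     0.9129   -0.9129   -0.4564   -0.4564
  Equil       1.019  0.008232      7.64   0.04037
  solve Keq expr → x = -0.4564; check Q = 2.0120e-05
Then change container volume by factor 0.8 (V_new/V_old).
Step 2:
                  X         C         G         D
  Initial     1.274   0.01029     9.549   0.05046
  Change   0.001964 -0.001964 -9.8177e-04 -9.8177e-04
  Equil       1.276  0.008327     9.548   0.04948
  solve Keq expr → x = -9.8177e-04; check Q = 2.0120e-05

Q₀ = 302; Q > K (proceeds reverse)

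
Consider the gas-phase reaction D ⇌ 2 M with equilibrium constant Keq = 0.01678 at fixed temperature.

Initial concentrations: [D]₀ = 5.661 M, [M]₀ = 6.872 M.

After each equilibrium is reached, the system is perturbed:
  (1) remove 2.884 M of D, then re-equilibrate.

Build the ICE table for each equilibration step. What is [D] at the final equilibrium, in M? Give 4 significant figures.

Q₀ = 8.342 vs Keq = 0.01678 ⇒ Q>K, reverse
Step 1:
                   D          M
  Initial      5.661      6.872
  Change       3.243     -6.485
  Equil        8.904     0.3865
  solve Keq expr → x = -3.243; check Q = 0.01678
Then remove 2.884 M of D.
Step 2:
                   D          M
  Initial       6.02     0.3865
  Change     0.03391   -0.06781
  Equil        6.054     0.3187
  solve Keq expr → x = -0.03391; check Q = 0.01678

[D]_eq = 6.054 M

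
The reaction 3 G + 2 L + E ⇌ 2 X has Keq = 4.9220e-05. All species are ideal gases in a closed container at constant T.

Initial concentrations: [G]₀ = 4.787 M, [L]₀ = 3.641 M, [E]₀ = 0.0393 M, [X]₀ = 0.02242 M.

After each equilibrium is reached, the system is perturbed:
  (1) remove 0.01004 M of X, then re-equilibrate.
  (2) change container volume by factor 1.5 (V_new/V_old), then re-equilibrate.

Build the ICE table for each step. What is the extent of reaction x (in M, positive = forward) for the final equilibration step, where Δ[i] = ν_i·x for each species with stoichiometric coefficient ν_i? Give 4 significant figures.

Q₀ = 8.7952e-06 vs Keq = 4.9220e-05 ⇒ Q<K, forward
Step 1:
                   G          L          E          X
  init         4.787      3.641     0.0393    0.02242
  Δ         -0.03285    -0.0219   -0.01095     0.0219
  eq           4.754      3.619    0.02835    0.04432
  solve Keq expr → x = 0.01095; check Q = 4.9220e-05
Then remove 0.01004 M of X.
Step 2:
                   G          L          E          X
  init         4.754      3.619    0.02835    0.03428
  Δ          -0.0105  -0.006998  -0.003499   0.006998
  eq           4.744      3.612    0.02485    0.04127
  solve Keq expr → x = 0.003499; check Q = 4.9220e-05
Then change container volume by factor 1.5 (V_new/V_old).
Step 3:
                   G          L          E          X
  init         3.162      2.408    0.01657    0.02752
  Δ          0.01934    0.01289   0.006446   -0.01289
  eq           3.182      2.421    0.02301    0.01462
  solve Keq expr → x = -0.006446; check Q = 4.9220e-05

x = -0.006446 M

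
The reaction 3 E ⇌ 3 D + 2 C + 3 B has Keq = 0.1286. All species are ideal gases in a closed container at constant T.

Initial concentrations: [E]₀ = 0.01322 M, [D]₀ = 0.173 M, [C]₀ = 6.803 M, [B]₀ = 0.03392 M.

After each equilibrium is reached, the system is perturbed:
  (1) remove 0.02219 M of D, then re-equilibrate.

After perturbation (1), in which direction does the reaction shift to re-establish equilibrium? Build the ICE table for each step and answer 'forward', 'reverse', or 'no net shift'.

Direction: forward

Q₀ = 4.048 vs Keq = 0.1286 ⇒ Q>K, reverse
Step 1:
                   E          D          C          B
  Initial    0.01322      0.173      6.803    0.03392
  Change     0.01194   -0.01194   -0.00796   -0.01194
  Equil      0.02516     0.1611      6.795    0.02198
  solve Keq expr → x = -0.00398; check Q = 0.1286
Then remove 0.02219 M of D.
Step 2:
                   E          D          C          B
  Initial    0.02516     0.1389      6.795    0.02198
  Change   -0.001608   0.001608   0.001072   0.001608
  Equil      0.02355     0.1405      6.796    0.02359
  solve Keq expr → x = 5.3590e-04; check Q = 0.1286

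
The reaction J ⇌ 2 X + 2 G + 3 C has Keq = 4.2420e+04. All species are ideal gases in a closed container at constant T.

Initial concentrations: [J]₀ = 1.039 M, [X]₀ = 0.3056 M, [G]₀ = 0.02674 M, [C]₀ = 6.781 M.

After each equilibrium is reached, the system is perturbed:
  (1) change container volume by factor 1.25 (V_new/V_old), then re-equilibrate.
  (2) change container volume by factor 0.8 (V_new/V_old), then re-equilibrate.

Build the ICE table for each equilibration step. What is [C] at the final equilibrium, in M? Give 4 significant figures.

Q₀ = 0.02004 vs Keq = 4.2420e+04 ⇒ Q<K, forward
Step 1:
                  J         X         G         C
  init        1.039    0.3056   0.02674     6.781
  Δ         -0.8312     1.662     1.662     2.494
  eq         0.2078     1.968     1.689     9.275
  solve Keq expr → x = 0.8312; check Q = 4.2420e+04
Then change container volume by factor 1.25 (V_new/V_old).
Step 2:
                  J         X         G         C
  init       0.1662     1.574     1.351      7.42
  Δ        -0.08924    0.1785    0.1785    0.2677
  eq        0.07701     1.753      1.53     7.687
  solve Keq expr → x = 0.08924; check Q = 4.2420e+04
Then change container volume by factor 0.8 (V_new/V_old).
Step 3:
                  J         X         G         C
  init      0.09626     2.191     1.912     9.609
  Δ          0.1116   -0.2231   -0.2231   -0.3347
  eq         0.2078     1.968     1.689     9.275
  solve Keq expr → x = -0.1116; check Q = 4.2420e+04

[C]_eq = 9.275 M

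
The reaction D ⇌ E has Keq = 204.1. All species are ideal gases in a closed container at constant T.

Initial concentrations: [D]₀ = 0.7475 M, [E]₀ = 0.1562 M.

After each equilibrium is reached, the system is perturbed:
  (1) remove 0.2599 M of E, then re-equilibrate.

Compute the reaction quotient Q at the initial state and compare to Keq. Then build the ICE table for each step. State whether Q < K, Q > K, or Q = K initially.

Q₀ = 0.209; Q < K (proceeds forward)

Q₀ = 0.209 vs Keq = 204.1 ⇒ Q<K, forward
Step 1:
                  D         E
  init       0.7475    0.1562
  Δ         -0.7431    0.7431
  eq       0.004406    0.8993
  solve Keq expr → x = 0.7431; check Q = 204.1
Then remove 0.2599 M of E.
Step 2:
                  D         E
  init     0.004406    0.6394
  Δ       -0.001267  0.001267
  eq       0.003139    0.6407
  solve Keq expr → x = 0.001267; check Q = 204.1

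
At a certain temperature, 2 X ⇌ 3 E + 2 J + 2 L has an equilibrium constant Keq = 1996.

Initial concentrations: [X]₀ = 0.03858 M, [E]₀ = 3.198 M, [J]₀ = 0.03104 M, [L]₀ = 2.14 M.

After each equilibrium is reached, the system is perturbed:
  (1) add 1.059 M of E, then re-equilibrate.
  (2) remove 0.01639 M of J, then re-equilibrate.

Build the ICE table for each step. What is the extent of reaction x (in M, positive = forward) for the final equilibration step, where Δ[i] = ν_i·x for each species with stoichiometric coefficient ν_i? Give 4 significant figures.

x = 0.00243 M

Q₀ = 96.96 vs Keq = 1996 ⇒ Q<K, forward
Step 1:
                  X         E         J         L
  I         0.03858     3.198   0.03104      2.14
  C        -0.02329   0.03493   0.02329   0.02329
  E         0.01529     3.233   0.05433     2.163
  solve Keq expr → x = 0.01164; check Q = 1996
Then add 1.059 M of E.
Step 2:
                  X         E         J         L
  I         0.01529     4.292   0.05433     2.163
  C        0.005581 -0.008371 -0.005581 -0.005581
  E         0.02087     4.284   0.04875     2.158
  solve Keq expr → x = -0.00279; check Q = 1996
Then remove 0.01639 M of J.
Step 3:
                  X         E         J         L
  I         0.02087     4.284   0.03236     2.158
  C        -0.00486   0.00729   0.00486   0.00486
  E         0.01601     4.291   0.03722     2.163
  solve Keq expr → x = 0.00243; check Q = 1996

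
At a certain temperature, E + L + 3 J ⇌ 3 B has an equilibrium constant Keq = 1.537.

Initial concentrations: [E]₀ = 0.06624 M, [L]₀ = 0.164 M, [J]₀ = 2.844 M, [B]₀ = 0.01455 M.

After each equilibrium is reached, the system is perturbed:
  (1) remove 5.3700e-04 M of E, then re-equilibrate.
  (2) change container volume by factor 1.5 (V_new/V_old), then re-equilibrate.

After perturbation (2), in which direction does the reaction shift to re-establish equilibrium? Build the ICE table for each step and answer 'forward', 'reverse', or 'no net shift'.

Q₀ = 1.2326e-05 vs Keq = 1.537 ⇒ Q<K, forward
Step 1:
                    E           L           J           B
  Initial     0.06624       0.164       2.844     0.01455
  Change     -0.06329    -0.06329     -0.1899      0.1899
  Equil      0.002951      0.1007       2.654      0.2044
  solve Keq expr → x = 0.06329; check Q = 1.537
Then remove 5.3700e-04 M of E.
Step 2:
                    E           L           J           B
  Initial    0.002414      0.1007       2.654      0.2044
  Change   4.5999e-04  4.5999e-04     0.00138    -0.00138
  Equil      0.002874      0.1012       2.656       0.203
  solve Keq expr → x = -4.5999e-04; check Q = 1.537
Then change container volume by factor 1.5 (V_new/V_old).
Step 3:
                    E           L           J           B
  Initial    0.001916     0.06745        1.77      0.1354
  Change     0.001775    0.001775    0.005325   -0.005325
  Equil      0.003691     0.06922       1.776        0.13
  solve Keq expr → x = -0.001775; check Q = 1.537

Direction: reverse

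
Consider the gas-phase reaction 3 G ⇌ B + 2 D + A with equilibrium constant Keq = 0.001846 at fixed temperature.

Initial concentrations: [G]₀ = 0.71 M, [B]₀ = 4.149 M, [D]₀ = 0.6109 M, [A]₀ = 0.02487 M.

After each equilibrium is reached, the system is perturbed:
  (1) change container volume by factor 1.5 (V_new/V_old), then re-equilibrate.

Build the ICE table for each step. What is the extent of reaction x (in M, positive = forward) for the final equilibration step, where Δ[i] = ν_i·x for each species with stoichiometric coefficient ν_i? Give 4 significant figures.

Q₀ = 0.1076 vs Keq = 0.001846 ⇒ Q>K, reverse
Step 1:
                  G         B         D         A
  I            0.71     4.149    0.6109   0.02487
  C         0.07258  -0.02419  -0.04838  -0.02419
  E          0.7826     4.125    0.5625 6.7786e-04
  solve Keq expr → x = -0.02419; check Q = 0.001846
Then change container volume by factor 1.5 (V_new/V_old).
Step 2:
                  G         B         D         A
  I          0.5217      2.75     0.375 4.5191e-04
  C       -6.6515e-04 2.2172e-04 4.4343e-04 2.2172e-04
  E          0.5211      2.75    0.3755 6.7362e-04
  solve Keq expr → x = 2.2172e-04; check Q = 0.001846

x = 2.2172e-04 M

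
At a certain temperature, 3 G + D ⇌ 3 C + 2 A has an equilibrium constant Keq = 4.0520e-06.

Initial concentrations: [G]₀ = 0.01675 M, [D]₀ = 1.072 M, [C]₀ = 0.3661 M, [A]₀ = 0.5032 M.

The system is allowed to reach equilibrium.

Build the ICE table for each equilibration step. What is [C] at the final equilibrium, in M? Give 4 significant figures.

[C]_eq = 0.01491 M

Q₀ = 2466 vs Keq = 4.0520e-06 ⇒ Q>K, reverse
Step 1:
                    G           D           C           A
  I           0.01675       1.072      0.3661      0.5032
  C            0.3512      0.1171     -0.3512     -0.2341
  E            0.3679       1.189     0.01491      0.2691
  solve Keq expr → x = -0.1171; check Q = 4.0520e-06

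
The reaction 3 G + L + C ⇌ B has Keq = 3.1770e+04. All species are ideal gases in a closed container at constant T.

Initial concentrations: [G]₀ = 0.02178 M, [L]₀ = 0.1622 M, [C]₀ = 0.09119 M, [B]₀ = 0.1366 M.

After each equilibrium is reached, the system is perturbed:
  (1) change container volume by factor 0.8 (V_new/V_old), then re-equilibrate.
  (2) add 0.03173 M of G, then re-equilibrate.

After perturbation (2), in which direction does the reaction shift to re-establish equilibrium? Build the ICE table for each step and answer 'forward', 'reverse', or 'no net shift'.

Q₀ = 8.9388e+05 vs Keq = 3.1770e+04 ⇒ Q>K, reverse
Step 1:
                   G          L          C          B
  Initial    0.02178     0.1622    0.09119     0.1366
  Change     0.03809     0.0127     0.0127    -0.0127
  Equil      0.05987     0.1749     0.1039     0.1239
  solve Keq expr → x = -0.0127; check Q = 3.1770e+04
Then change container volume by factor 0.8 (V_new/V_old).
Step 2:
                   G          L          C          B
  Initial    0.07484     0.2186     0.1299     0.1549
  Change    -0.01722   -0.00574   -0.00574    0.00574
  Equil      0.05762     0.2129     0.1241     0.1606
  solve Keq expr → x = 0.00574; check Q = 3.1770e+04
Then add 0.03173 M of G.
Step 3:
                   G          L          C          B
  Initial    0.08935     0.2129     0.1241     0.1606
  Change    -0.02816  -0.009385  -0.009385   0.009385
  Equil       0.0612     0.2035     0.1147       0.17
  solve Keq expr → x = 0.009385; check Q = 3.1770e+04

Direction: forward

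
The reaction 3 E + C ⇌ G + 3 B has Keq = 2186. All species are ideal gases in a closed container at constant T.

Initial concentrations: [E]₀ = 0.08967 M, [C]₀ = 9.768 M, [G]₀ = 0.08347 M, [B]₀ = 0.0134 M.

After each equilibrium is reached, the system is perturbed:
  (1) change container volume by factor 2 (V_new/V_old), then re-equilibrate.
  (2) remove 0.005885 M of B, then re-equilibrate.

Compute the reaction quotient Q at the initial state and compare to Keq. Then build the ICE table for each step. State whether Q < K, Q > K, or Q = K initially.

Q₀ = 2.8517e-05 vs Keq = 2186 ⇒ Q<K, forward
Step 1:
                    E           C           G           B
  I           0.08967       9.768     0.08347      0.0134
  C           -0.0879     -0.0293      0.0293      0.0879
  E          0.001766       9.739      0.1128      0.1013
  solve Keq expr → x = 0.0293; check Q = 2186
Then change container volume by factor 2 (V_new/V_old).
Step 2:
                    E           C           G           B
  I        8.8297e-04       4.869     0.05639     0.05065
  C                 0           0           0           0
  E        8.8297e-04       4.869     0.05639     0.05065
  solve Keq expr → x = 0; check Q = 2186
Then remove 0.005885 M of B.
Step 3:
                    E           C           G           B
  I        8.8297e-04       4.869     0.05639     0.04477
  C       -1.0068e-04 -3.3559e-05  3.3559e-05  1.0068e-04
  E        7.8229e-04       4.869     0.05642     0.04487
  solve Keq expr → x = 3.3559e-05; check Q = 2186

Q₀ = 2.8517e-05; Q < K (proceeds forward)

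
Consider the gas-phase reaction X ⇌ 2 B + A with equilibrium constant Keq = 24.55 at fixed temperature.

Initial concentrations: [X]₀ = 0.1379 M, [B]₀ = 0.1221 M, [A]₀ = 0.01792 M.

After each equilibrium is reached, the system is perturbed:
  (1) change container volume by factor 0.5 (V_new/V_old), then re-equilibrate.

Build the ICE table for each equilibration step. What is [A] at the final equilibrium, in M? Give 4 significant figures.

[A]_eq = 0.3041 M

Q₀ = 0.001937 vs Keq = 24.55 ⇒ Q<K, forward
Step 1:
                   X          B          A
  init        0.1379     0.1221    0.01792
  Δ          -0.1369     0.2738     0.1369
  eq      9.8862e-04     0.3959     0.1548
  solve Keq expr → x = 0.1369; check Q = 24.55
Then change container volume by factor 0.5 (V_new/V_old).
Step 2:
                   X          B          A
  init      0.001977     0.7918     0.3097
  Δ         0.005572   -0.01114  -0.005572
  eq         0.00755     0.7807     0.3041
  solve Keq expr → x = -0.005572; check Q = 24.55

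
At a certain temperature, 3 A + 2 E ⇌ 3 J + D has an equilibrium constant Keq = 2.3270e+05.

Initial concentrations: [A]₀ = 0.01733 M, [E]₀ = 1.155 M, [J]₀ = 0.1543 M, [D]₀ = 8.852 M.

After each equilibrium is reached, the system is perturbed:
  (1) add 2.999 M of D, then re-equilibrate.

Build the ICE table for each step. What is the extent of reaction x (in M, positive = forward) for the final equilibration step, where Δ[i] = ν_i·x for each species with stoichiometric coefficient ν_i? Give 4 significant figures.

x = -1.6793e-04 M

Q₀ = 4684 vs Keq = 2.3270e+05 ⇒ Q<K, forward
Step 1:
                  A         E         J         D
  Initial   0.01733     1.155    0.1543     8.852
  Change   -0.01222 -0.008145   0.01222  0.004073
  Equil    0.005112     1.147    0.1665     8.856
  solve Keq expr → x = 0.004073; check Q = 2.3270e+05
Then add 2.999 M of D.
Step 2:
                  A         E         J         D
  Initial  0.005112     1.147    0.1665     11.86
  Change  5.0378e-04 3.3585e-04 -5.0378e-04 -1.6793e-04
  Equil    0.005616     1.147     0.166     11.85
  solve Keq expr → x = -1.6793e-04; check Q = 2.3270e+05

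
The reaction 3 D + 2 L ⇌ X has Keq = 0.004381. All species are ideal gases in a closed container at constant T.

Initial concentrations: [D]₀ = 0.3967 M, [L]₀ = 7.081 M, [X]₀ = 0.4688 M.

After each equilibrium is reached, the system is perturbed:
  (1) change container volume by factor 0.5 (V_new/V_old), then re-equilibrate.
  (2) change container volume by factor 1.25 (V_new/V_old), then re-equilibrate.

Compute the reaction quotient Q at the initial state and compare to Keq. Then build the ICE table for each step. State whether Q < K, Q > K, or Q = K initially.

Q₀ = 0.1498 vs Keq = 0.004381 ⇒ Q>K, reverse
Step 1:
                  D         L         X
  init       0.3967     7.081    0.4688
  Δ          0.6231    0.4154   -0.2077
  eq           1.02     7.496    0.2611
  solve Keq expr → x = -0.2077; check Q = 0.004381
Then change container volume by factor 0.5 (V_new/V_old).
Step 2:
                  D         L         X
  init         2.04     14.99    0.5222
  Δ          -1.048   -0.6989    0.3495
  eq         0.9912     14.29    0.8717
  solve Keq expr → x = 0.3495; check Q = 0.004381
Then change container volume by factor 1.25 (V_new/V_old).
Step 3:
                  D         L         X
  init        0.793     11.44    0.6973
  Δ          0.2259    0.1506  -0.07531
  eq          1.019     11.59     0.622
  solve Keq expr → x = -0.07531; check Q = 0.004381

Q₀ = 0.1498; Q > K (proceeds reverse)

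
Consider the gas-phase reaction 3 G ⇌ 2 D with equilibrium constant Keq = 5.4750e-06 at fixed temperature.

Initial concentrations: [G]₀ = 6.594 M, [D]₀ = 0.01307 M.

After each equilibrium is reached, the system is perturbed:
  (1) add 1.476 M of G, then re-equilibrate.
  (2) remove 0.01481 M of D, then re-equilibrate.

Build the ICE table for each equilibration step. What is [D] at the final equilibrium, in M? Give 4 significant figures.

Q₀ = 5.9581e-07 vs Keq = 5.4750e-06 ⇒ Q<K, forward
Step 1:
                   G          D
  Initial      6.594    0.01307
  Change    -0.03929     0.0262
  Equil        6.555    0.03927
  solve Keq expr → x = 0.0131; check Q = 5.4750e-06
Then add 1.476 M of G.
Step 2:
                   G          D
  Initial      8.031    0.03927
  Change    -0.02067    0.01378
  Equil         8.01    0.05304
  solve Keq expr → x = 0.006889; check Q = 5.4750e-06
Then remove 0.01481 M of D.
Step 3:
                   G          D
  Initial       8.01    0.03823
  Change    -0.02189    0.01459
  Equil        7.988    0.05283
  solve Keq expr → x = 0.007296; check Q = 5.4750e-06

[D]_eq = 0.05283 M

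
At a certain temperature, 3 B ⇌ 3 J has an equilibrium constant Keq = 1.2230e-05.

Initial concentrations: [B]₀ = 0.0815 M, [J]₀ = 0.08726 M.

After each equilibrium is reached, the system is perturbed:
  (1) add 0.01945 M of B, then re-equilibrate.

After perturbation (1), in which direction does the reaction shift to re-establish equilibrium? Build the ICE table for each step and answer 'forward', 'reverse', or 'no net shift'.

Q₀ = 1.227 vs Keq = 1.2230e-05 ⇒ Q>K, reverse
Step 1:
                  B         J
  Initial    0.0815   0.08726
  Change    0.08346  -0.08346
  Equil       0.165  0.003801
  solve Keq expr → x = -0.02782; check Q = 1.2230e-05
Then add 0.01945 M of B.
Step 2:
                  B         J
  Initial    0.1844  0.003801
  Change  -4.3803e-04 4.3803e-04
  Equil       0.184  0.004239
  solve Keq expr → x = 1.4601e-04; check Q = 1.2230e-05

Direction: forward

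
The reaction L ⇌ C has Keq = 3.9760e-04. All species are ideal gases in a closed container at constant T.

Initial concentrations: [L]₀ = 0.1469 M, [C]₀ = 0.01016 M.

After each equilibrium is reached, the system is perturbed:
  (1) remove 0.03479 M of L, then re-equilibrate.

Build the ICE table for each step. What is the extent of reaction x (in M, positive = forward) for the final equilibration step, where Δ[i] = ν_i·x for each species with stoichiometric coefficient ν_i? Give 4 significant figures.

x = -1.3827e-05 M

Q₀ = 0.06916 vs Keq = 3.9760e-04 ⇒ Q>K, reverse
Step 1:
                  L         C
  Initial    0.1469   0.01016
  Change     0.0101   -0.0101
  Equil       0.157 6.2422e-05
  solve Keq expr → x = -0.0101; check Q = 3.9760e-04
Then remove 0.03479 M of L.
Step 2:
                  L         C
  Initial    0.1222 6.2422e-05
  Change  1.3827e-05 -1.3827e-05
  Equil      0.1222 4.8595e-05
  solve Keq expr → x = -1.3827e-05; check Q = 3.9760e-04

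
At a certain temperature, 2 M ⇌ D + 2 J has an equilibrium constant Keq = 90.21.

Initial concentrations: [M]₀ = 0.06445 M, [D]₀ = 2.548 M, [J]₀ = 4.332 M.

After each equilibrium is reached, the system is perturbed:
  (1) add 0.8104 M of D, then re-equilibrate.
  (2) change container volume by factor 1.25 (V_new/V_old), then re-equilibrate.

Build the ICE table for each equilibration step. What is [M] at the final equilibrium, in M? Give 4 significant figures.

Q₀ = 1.1511e+04 vs Keq = 90.21 ⇒ Q>K, reverse
Step 1:
                   M          D          J
  Initial    0.06445      2.548      4.332
  Change      0.5385    -0.2692    -0.5385
  Equil       0.6029      2.279      3.794
  solve Keq expr → x = -0.2692; check Q = 90.21
Then add 0.8104 M of D.
Step 2:
                   M          D          J
  Initial     0.6029      3.089      3.794
  Change     0.07984   -0.03992   -0.07984
  Equil       0.6828      3.049      3.714
  solve Keq expr → x = -0.03992; check Q = 90.21
Then change container volume by factor 1.25 (V_new/V_old).
Step 3:
                   M          D          J
  Initial     0.5462      2.439      2.971
  Change    -0.04745    0.02373    0.04745
  Equil       0.4988      2.463      3.018
  solve Keq expr → x = 0.02373; check Q = 90.21

[M]_eq = 0.4988 M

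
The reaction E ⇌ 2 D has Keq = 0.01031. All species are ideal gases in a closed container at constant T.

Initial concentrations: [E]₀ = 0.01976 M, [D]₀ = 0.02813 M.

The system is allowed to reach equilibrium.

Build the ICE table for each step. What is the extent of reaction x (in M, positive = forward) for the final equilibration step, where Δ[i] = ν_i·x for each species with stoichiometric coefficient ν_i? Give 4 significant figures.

Q₀ = 0.04005 vs Keq = 0.01031 ⇒ Q>K, reverse
Step 1:
                  E         D
  Initial   0.01976   0.02813
  Change   0.005928  -0.01186
  Equil     0.02569   0.01627
  solve Keq expr → x = -0.005928; check Q = 0.01031

x = -0.005928 M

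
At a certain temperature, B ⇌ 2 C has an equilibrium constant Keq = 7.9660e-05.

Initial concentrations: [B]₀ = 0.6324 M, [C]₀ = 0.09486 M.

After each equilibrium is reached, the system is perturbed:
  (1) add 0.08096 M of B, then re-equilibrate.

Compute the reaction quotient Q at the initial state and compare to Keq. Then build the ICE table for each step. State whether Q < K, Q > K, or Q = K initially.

Q₀ = 0.01423; Q > K (proceeds reverse)

Q₀ = 0.01423 vs Keq = 7.9660e-05 ⇒ Q>K, reverse
Step 1:
                   B          C
  I           0.6324    0.09486
  C          0.04376   -0.08752
  E           0.6762   0.007339
  solve Keq expr → x = -0.04376; check Q = 7.9660e-05
Then add 0.08096 M of B.
Step 2:
                   B          C
  I           0.7571   0.007339
  C       -2.1293e-04 4.2586e-04
  E           0.7569   0.007765
  solve Keq expr → x = 2.1293e-04; check Q = 7.9660e-05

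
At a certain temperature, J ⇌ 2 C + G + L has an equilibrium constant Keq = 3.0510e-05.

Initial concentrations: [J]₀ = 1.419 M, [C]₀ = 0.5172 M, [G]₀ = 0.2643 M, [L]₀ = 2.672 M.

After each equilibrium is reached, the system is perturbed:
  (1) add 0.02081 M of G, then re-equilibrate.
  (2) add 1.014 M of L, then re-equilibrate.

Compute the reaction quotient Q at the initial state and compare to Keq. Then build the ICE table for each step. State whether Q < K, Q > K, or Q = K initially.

Q₀ = 0.1331 vs Keq = 3.0510e-05 ⇒ Q>K, reverse
Step 1:
                  J         C         G         L
  init        1.419    0.5172    0.2643     2.672
  Δ           0.243   -0.4859    -0.243    -0.243
  eq          1.662   0.03128   0.02134     2.429
  solve Keq expr → x = -0.243; check Q = 3.0510e-05
Then add 0.02081 M of G.
Step 2:
                  J         C         G         L
  init        1.662   0.03128   0.04215     2.429
  Δ         0.00393  -0.00786  -0.00393  -0.00393
  eq          1.666   0.02342   0.03822     2.425
  solve Keq expr → x = -0.00393; check Q = 3.0510e-05
Then add 1.014 M of L.
Step 3:
                  J         C         G         L
  init        1.666   0.02342   0.03822     3.439
  Δ         0.00165   -0.0033  -0.00165  -0.00165
  eq          1.668   0.02012   0.03657     3.437
  solve Keq expr → x = -0.00165; check Q = 3.0510e-05

Q₀ = 0.1331; Q > K (proceeds reverse)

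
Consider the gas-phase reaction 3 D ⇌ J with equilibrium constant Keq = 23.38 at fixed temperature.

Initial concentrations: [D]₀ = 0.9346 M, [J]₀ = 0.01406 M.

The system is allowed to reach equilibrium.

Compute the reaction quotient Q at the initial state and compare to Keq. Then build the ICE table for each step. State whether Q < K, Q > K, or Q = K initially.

Q₀ = 0.01722; Q < K (proceeds forward)

Q₀ = 0.01722 vs Keq = 23.38 ⇒ Q<K, forward
Step 1:
                   D          J
  I           0.9346    0.01406
  C          -0.7137     0.2379
  E           0.2209      0.252
  solve Keq expr → x = 0.2379; check Q = 23.38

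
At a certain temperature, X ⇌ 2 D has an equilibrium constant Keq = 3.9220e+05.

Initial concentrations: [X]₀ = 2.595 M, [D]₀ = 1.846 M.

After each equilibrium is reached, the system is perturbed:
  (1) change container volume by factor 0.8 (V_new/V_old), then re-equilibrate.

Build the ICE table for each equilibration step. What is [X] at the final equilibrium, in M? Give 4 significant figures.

[X]_eq = 1.9721e-04 M

Q₀ = 1.313 vs Keq = 3.9220e+05 ⇒ Q<K, forward
Step 1:
                    X           D
  init          2.595       1.846
  Δ            -2.595        5.19
  eq       1.2622e-04       7.036
  solve Keq expr → x = 2.595; check Q = 3.9220e+05
Then change container volume by factor 0.8 (V_new/V_old).
Step 2:
                    X           D
  init     1.5777e-04       8.795
  Δ        3.9439e-05 -7.8878e-05
  eq       1.9721e-04       8.795
  solve Keq expr → x = -3.9439e-05; check Q = 3.9220e+05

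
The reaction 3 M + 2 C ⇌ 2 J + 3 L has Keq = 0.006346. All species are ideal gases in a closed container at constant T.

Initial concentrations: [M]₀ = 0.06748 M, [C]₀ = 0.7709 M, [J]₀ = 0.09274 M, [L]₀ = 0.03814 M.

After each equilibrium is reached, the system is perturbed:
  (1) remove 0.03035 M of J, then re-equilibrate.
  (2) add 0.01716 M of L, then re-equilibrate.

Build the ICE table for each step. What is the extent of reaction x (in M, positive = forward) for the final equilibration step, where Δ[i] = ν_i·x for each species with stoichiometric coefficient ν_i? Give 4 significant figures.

Q₀ = 0.002613 vs Keq = 0.006346 ⇒ Q<K, forward
Step 1:
                    M           C           J           L
  init        0.06748      0.7709     0.09274     0.03814
  Δ         -0.006566   -0.004377    0.004377    0.006566
  eq          0.06091      0.7665     0.09712     0.04471
  solve Keq expr → x = 0.002189; check Q = 0.006346
Then remove 0.03035 M of J.
Step 2:
                    M           C           J           L
  init        0.06091      0.7665     0.06677     0.04471
  Δ         -0.005507   -0.003671    0.003671    0.005507
  eq          0.05541      0.7629     0.07044     0.05021
  solve Keq expr → x = 0.001836; check Q = 0.006346
Then add 0.01716 M of L.
Step 3:
                    M           C           J           L
  init        0.05541      0.7629     0.07044     0.06737
  Δ          0.007389    0.004926   -0.004926   -0.007389
  eq           0.0628      0.7678     0.06551     0.05998
  solve Keq expr → x = -0.002463; check Q = 0.006346

x = -0.002463 M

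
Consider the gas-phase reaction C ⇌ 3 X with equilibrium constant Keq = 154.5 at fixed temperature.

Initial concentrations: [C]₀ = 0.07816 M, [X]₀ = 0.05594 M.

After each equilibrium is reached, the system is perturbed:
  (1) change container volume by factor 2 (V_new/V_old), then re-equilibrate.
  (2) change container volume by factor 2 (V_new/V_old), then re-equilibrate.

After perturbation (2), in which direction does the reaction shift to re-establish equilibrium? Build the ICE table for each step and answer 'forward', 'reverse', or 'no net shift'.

Q₀ = 0.00224 vs Keq = 154.5 ⇒ Q<K, forward
Step 1:
                   C          X
  init       0.07816    0.05594
  Δ           -0.078      0.234
  eq      1.5777e-04     0.2899
  solve Keq expr → x = 0.078; check Q = 154.5
Then change container volume by factor 2 (V_new/V_old).
Step 2:
                   C          X
  init    7.8885e-05      0.145
  Δ       -5.9092e-05 1.7727e-04
  eq      1.9794e-05     0.1452
  solve Keq expr → x = 5.9092e-05; check Q = 154.5
Then change container volume by factor 2 (V_new/V_old).
Step 3:
                   C          X
  init    9.8969e-06    0.07258
  Δ       -7.4204e-06 2.2261e-05
  eq      2.4765e-06     0.0726
  solve Keq expr → x = 7.4204e-06; check Q = 154.5

Direction: forward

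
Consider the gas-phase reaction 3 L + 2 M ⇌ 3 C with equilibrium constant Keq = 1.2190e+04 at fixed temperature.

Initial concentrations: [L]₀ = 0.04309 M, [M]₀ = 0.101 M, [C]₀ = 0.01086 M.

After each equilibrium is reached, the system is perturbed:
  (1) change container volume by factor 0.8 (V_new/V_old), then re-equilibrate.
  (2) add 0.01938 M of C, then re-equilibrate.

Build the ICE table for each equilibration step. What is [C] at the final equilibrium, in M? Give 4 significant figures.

Q₀ = 1.569 vs Keq = 1.2190e+04 ⇒ Q<K, forward
Step 1:
                    L           M           C
  init        0.04309       0.101     0.01086
  Δ           -0.0328    -0.02187      0.0328
  eq          0.01029     0.07913     0.04366
  solve Keq expr → x = 0.01093; check Q = 1.2190e+04
Then change container volume by factor 0.8 (V_new/V_old).
Step 2:
                    L           M           C
  init        0.01286     0.09892     0.05457
  Δ         -0.001417 -9.4486e-04    0.001417
  eq          0.01145     0.09797     0.05599
  solve Keq expr → x = 4.7243e-04; check Q = 1.2190e+04
Then add 0.01938 M of C.
Step 3:
                    L           M           C
  init        0.01145     0.09797     0.07537
  Δ          0.003119    0.002079   -0.003119
  eq          0.01457      0.1001     0.07225
  solve Keq expr → x = -0.00104; check Q = 1.2190e+04

[C]_eq = 0.07225 M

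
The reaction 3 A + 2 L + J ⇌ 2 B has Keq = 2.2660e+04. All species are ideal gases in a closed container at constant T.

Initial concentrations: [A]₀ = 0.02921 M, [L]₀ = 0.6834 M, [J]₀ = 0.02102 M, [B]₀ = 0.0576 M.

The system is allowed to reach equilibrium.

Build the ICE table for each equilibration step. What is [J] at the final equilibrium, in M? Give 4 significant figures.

[J]_eq = 0.01988 M

Q₀ = 1.3560e+04 vs Keq = 2.2660e+04 ⇒ Q<K, forward
Step 1:
                    A           L           J           B
  I           0.02921      0.6834     0.02102      0.0576
  C         -0.003419   -0.002279    -0.00114    0.002279
  E           0.02579      0.6811     0.01988     0.05988
  solve Keq expr → x = 0.00114; check Q = 2.2660e+04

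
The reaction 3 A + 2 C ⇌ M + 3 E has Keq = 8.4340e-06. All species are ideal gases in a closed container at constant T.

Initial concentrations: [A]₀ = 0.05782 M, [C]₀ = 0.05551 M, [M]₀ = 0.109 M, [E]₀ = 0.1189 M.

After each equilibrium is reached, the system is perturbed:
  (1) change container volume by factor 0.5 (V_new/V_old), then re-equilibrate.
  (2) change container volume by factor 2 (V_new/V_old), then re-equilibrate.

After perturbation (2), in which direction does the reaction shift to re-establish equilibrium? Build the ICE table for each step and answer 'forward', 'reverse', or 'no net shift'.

Q₀ = 307.6 vs Keq = 8.4340e-06 ⇒ Q>K, reverse
Step 1:
                    A           C           M           E
  init        0.05782     0.05551       0.109      0.1189
  Δ            0.1167     0.07777    -0.03888     -0.1167
  eq           0.1745      0.1333     0.07012    0.002247
  solve Keq expr → x = -0.03888; check Q = 8.4340e-06
Then change container volume by factor 0.5 (V_new/V_old).
Step 2:
                    A           C           M           E
  init         0.3489      0.2666      0.1402    0.004494
  Δ         -0.001134 -7.5604e-04  3.7802e-04    0.001134
  eq           0.3478      0.2658      0.1406    0.005628
  solve Keq expr → x = 3.7802e-04; check Q = 8.4340e-06
Then change container volume by factor 2 (V_new/V_old).
Step 3:
                    A           C           M           E
  init         0.1739      0.1329      0.0703    0.002814
  Δ        5.6703e-04  3.7802e-04 -1.8901e-04 -5.6703e-04
  eq           0.1745      0.1333     0.07012    0.002247
  solve Keq expr → x = -1.8901e-04; check Q = 8.4340e-06

Direction: reverse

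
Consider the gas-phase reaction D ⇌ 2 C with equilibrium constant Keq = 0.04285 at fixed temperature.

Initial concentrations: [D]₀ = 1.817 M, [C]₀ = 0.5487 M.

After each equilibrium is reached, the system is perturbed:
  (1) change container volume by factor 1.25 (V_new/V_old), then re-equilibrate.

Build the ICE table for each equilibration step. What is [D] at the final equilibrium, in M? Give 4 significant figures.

Q₀ = 0.1657 vs Keq = 0.04285 ⇒ Q>K, reverse
Step 1:
                   D          C
  init         1.817     0.5487
  Δ           0.1299    -0.2599
  eq           1.947     0.2888
  solve Keq expr → x = -0.1299; check Q = 0.04285
Then change container volume by factor 1.25 (V_new/V_old).
Step 2:
                   D          C
  init         1.558     0.2311
  Δ         -0.01309    0.02619
  eq           1.544     0.2573
  solve Keq expr → x = 0.01309; check Q = 0.04285

[D]_eq = 1.544 M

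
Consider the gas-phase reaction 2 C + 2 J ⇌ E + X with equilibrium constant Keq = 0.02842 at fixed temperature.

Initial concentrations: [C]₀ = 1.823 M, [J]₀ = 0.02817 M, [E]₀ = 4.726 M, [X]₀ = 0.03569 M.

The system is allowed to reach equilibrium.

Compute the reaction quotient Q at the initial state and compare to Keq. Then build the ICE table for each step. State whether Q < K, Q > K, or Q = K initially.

Q₀ = 63.96; Q > K (proceeds reverse)

Q₀ = 63.96 vs Keq = 0.02842 ⇒ Q>K, reverse
Step 1:
                  C         J         E         X
  init        1.823   0.02817     4.726   0.03569
  Δ         0.07095   0.07095  -0.03548  -0.03548
  eq          1.894   0.09912     4.691 2.1354e-04
  solve Keq expr → x = -0.03548; check Q = 0.02842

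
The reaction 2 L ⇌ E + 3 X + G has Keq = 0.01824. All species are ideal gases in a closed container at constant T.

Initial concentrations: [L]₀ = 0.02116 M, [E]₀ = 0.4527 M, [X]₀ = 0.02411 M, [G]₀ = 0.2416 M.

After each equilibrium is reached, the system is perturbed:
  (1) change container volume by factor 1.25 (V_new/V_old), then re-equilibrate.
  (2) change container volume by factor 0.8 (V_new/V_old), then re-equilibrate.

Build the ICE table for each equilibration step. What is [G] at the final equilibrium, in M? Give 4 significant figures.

[G]_eq = 0.2447 M

Q₀ = 0.003423 vs Keq = 0.01824 ⇒ Q<K, forward
Step 1:
                  L         E         X         G
  Initial   0.02116    0.4527   0.02411    0.2416
  Change  -0.006131  0.003065  0.009196  0.003065
  Equil     0.01503    0.4558   0.03331    0.2447
  solve Keq expr → x = 0.003065; check Q = 0.01824
Then change container volume by factor 1.25 (V_new/V_old).
Step 2:
                  L         E         X         G
  Initial   0.01202    0.3646   0.02665    0.1957
  Change  -0.001937 9.6851e-04  0.002906 9.6851e-04
  Equil     0.01009    0.3656   0.02955    0.1967
  solve Keq expr → x = 9.6851e-04; check Q = 0.01824
Then change container volume by factor 0.8 (V_new/V_old).
Step 3:
                  L         E         X         G
  Initial   0.01261     0.457   0.03694    0.2459
  Change   0.002421 -0.001211 -0.003632 -0.001211
  Equil     0.01503    0.4558   0.03331    0.2447
  solve Keq expr → x = -0.001211; check Q = 0.01824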